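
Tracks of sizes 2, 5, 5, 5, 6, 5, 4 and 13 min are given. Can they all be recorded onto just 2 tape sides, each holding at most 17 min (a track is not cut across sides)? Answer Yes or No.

Total = 45 min; ⌈45/17⌉ = 3.
At least 3 tape sides are required, but only 2 are allowed.

No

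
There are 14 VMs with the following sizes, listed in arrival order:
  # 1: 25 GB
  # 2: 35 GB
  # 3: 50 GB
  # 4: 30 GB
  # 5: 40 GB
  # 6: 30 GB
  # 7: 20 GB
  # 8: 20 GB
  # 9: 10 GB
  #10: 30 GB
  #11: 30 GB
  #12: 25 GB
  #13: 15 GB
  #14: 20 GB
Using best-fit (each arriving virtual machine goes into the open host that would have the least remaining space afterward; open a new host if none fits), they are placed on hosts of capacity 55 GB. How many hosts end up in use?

  25 → host 1 (new)  [load 25/55]
  35 → host 2 (new)  [load 35/55]
  50 → host 3 (new)  [load 50/55]
  30 → host 1  [load 55/55]
  40 → host 4 (new)  [load 40/55]
  30 → host 5 (new)  [load 30/55]
  20 → host 2  [load 55/55]
  20 → host 5  [load 50/55]
  10 → host 4  [load 50/55]
  30 → host 6 (new)  [load 30/55]
  30 → host 7 (new)  [load 30/55]
  25 → host 6  [load 55/55]
  15 → host 7  [load 45/55]
  20 → host 8 (new)  [load 20/55]
8 hosts opened.

8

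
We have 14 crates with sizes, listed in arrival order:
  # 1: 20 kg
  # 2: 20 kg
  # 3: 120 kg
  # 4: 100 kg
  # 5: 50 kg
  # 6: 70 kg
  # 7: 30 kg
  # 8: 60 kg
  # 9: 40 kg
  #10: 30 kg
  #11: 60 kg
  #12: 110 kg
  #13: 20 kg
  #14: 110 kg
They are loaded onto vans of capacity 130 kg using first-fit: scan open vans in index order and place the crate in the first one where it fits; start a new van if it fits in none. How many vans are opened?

  20 → van 1 (new)  [load 20/130]
  20 → van 1  [load 40/130]
  120 → van 2 (new)  [load 120/130]
  100 → van 3 (new)  [load 100/130]
  50 → van 1  [load 90/130]
  70 → van 4 (new)  [load 70/130]
  30 → van 1  [load 120/130]
  60 → van 4  [load 130/130]
  40 → van 5 (new)  [load 40/130]
  30 → van 3  [load 130/130]
  60 → van 5  [load 100/130]
  110 → van 6 (new)  [load 110/130]
  20 → van 5  [load 120/130]
  110 → van 7 (new)  [load 110/130]
7 vans opened.

7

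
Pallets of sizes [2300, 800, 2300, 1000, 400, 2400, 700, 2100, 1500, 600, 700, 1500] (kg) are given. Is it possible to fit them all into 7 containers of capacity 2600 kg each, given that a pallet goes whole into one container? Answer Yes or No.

A valid assignment using 7 containers:
  container 1: 2400 = 2400
  container 2: 2300 = 2300
  container 3: 2300 = 2300
  container 4: 2100 + 400 = 2500
  container 5: 1500 + 1000 = 2500
  container 6: 1500 + 800 = 2300
  container 7: 700 + 700 + 600 = 2000
Every load is within 2600 kg, so 7 containers suffice.

Yes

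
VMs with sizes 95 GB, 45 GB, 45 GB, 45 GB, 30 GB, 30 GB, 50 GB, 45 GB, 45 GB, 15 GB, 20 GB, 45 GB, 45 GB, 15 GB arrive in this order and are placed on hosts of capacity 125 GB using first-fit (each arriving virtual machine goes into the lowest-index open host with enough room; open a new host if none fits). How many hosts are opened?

  95 → host 1 (new)  [load 95/125]
  45 → host 2 (new)  [load 45/125]
  45 → host 2  [load 90/125]
  45 → host 3 (new)  [load 45/125]
  30 → host 1  [load 125/125]
  30 → host 2  [load 120/125]
  50 → host 3  [load 95/125]
  45 → host 4 (new)  [load 45/125]
  45 → host 4  [load 90/125]
  15 → host 3  [load 110/125]
  20 → host 4  [load 110/125]
  45 → host 5 (new)  [load 45/125]
  45 → host 5  [load 90/125]
  15 → host 3  [load 125/125]
5 hosts opened.

5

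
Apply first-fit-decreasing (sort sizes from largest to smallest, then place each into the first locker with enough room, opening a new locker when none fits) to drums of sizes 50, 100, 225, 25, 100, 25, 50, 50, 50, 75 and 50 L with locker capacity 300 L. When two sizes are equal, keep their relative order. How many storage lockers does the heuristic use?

3

Sorted descending: 225, 100, 100, 75, 50, 50, 50, 50, 50, 25, 25.
  225 → locker 1 (new)  [load 225/300]
  100 → locker 2 (new)  [load 100/300]
  100 → locker 2  [load 200/300]
  75 → locker 1  [load 300/300]
  50 → locker 2  [load 250/300]
  50 → locker 2  [load 300/300]
  50 → locker 3 (new)  [load 50/300]
  50 → locker 3  [load 100/300]
  50 → locker 3  [load 150/300]
  25 → locker 3  [load 175/300]
  25 → locker 3  [load 200/300]
3 storage lockers opened.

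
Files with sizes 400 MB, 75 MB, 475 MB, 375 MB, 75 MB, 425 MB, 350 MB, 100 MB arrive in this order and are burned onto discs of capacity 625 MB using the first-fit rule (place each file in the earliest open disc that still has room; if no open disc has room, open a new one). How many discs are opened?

  400 → disc 1 (new)  [load 400/625]
  75 → disc 1  [load 475/625]
  475 → disc 2 (new)  [load 475/625]
  375 → disc 3 (new)  [load 375/625]
  75 → disc 1  [load 550/625]
  425 → disc 4 (new)  [load 425/625]
  350 → disc 5 (new)  [load 350/625]
  100 → disc 2  [load 575/625]
5 discs opened.

5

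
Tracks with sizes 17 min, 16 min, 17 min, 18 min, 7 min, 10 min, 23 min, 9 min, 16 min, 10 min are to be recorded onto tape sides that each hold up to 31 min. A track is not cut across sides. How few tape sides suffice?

Total = 23 + 18 + 17 + 17 + 16 + 16 + 10 + 10 + 9 + 7 = 143 min.
Lower bound: ⌈143/31⌉ = 5 tape sides.
Also, 6 tracks each exceed 31/2 min, and no two of those can share a side, so at least 6 tape sides are needed.
A packing using 6 tape sides:
  side 1: 23 + 7 = 30
  side 2: 18 + 10 = 28
  side 3: 17 + 10 = 27
  side 4: 17 + 9 = 26
  side 5: 16 = 16
  side 6: 16 = 16
This matches the lower bound, so 6 is optimal.

6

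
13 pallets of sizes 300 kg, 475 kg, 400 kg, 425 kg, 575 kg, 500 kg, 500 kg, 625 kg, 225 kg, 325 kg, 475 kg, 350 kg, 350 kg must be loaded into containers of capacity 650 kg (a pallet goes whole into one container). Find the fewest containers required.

11

Total = 625 + 575 + 500 + 500 + 475 + 475 + 425 + 400 + 350 + 350 + 325 + 300 + 225 = 5525 kg.
Lower bound: ⌈5525/650⌉ = 9 containers.
Also, 10 pallets each exceed 325 kg, and no two of those can share a container, so at least 10 containers are needed.
A packing using 11 containers:
  container 1: 625 = 625
  container 2: 575 = 575
  container 3: 500 = 500
  container 4: 500 = 500
  container 5: 475 = 475
  container 6: 475 = 475
  container 7: 425 + 225 = 650
  container 8: 400 = 400
  container 9: 350 + 300 = 650
  container 10: 350 = 350
  container 11: 325 = 325
No arrangement into 10 containers stays within capacity, so 11 is optimal.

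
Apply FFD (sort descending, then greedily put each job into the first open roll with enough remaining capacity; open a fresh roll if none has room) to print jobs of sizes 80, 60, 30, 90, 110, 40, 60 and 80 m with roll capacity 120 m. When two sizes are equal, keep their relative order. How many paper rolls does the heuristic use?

5

Sorted descending: 110, 90, 80, 80, 60, 60, 40, 30.
  110 → roll 1 (new)  [load 110/120]
  90 → roll 2 (new)  [load 90/120]
  80 → roll 3 (new)  [load 80/120]
  80 → roll 4 (new)  [load 80/120]
  60 → roll 5 (new)  [load 60/120]
  60 → roll 5  [load 120/120]
  40 → roll 3  [load 120/120]
  30 → roll 2  [load 120/120]
5 paper rolls opened.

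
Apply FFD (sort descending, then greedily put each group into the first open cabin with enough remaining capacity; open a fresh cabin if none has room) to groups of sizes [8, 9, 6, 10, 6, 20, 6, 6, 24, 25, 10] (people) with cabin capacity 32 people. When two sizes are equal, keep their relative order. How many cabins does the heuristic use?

5

Sorted descending: 25, 24, 20, 10, 10, 9, 8, 6, 6, 6, 6.
  25 → cabin 1 (new)  [load 25/32]
  24 → cabin 2 (new)  [load 24/32]
  20 → cabin 3 (new)  [load 20/32]
  10 → cabin 3  [load 30/32]
  10 → cabin 4 (new)  [load 10/32]
  9 → cabin 4  [load 19/32]
  8 → cabin 2  [load 32/32]
  6 → cabin 1  [load 31/32]
  6 → cabin 4  [load 25/32]
  6 → cabin 4  [load 31/32]
  6 → cabin 5 (new)  [load 6/32]
5 cabins opened.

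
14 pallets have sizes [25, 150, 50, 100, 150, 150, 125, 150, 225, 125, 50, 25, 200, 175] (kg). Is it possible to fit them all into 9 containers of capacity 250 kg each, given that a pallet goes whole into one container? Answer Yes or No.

A valid assignment using 8 containers:
  container 1: 225 + 25 = 250
  container 2: 200 + 50 = 250
  container 3: 175 + 50 + 25 = 250
  container 4: 150 + 100 = 250
  container 5: 150 = 150
  container 6: 150 = 150
  container 7: 150 = 150
  container 8: 125 + 125 = 250
That uses only 8 ≤ 9, so 9 containers are enough.

Yes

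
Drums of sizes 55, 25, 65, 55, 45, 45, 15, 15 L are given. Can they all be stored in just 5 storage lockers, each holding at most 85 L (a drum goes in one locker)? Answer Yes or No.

A valid assignment using 5 storage lockers:
  locker 1: 65 + 15 = 80
  locker 2: 55 + 25 = 80
  locker 3: 55 + 15 = 70
  locker 4: 45 = 45
  locker 5: 45 = 45
Every load is within 85 L, so 5 storage lockers suffice.

Yes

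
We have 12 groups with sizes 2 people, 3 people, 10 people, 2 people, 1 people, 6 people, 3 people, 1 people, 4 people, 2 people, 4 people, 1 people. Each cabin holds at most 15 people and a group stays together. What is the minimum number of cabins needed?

3

Total = 10 + 6 + 4 + 4 + 3 + 3 + 2 + 2 + 2 + 1 + 1 + 1 = 39 people.
Lower bound: ⌈39/15⌉ = 3 cabins.
A packing using 3 cabins:
  cabin 1: 10 + 4 + 1 = 15
  cabin 2: 6 + 4 + 3 + 2 = 15
  cabin 3: 3 + 2 + 2 + 1 + 1 = 9
This matches the lower bound, so 3 is optimal.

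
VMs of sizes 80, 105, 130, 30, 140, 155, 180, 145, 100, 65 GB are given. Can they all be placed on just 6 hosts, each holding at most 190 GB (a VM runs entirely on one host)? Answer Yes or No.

No

Total = 1130 GB; ⌈1130/190⌉ = 6.
7 VMs each exceed half the capacity and cannot share a host, forcing at least 7 hosts.
At least 7 hosts are required, but only 6 are allowed.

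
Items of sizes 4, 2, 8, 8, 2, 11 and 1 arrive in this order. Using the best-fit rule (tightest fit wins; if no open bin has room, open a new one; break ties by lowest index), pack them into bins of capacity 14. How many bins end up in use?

  4 → bin 1 (new)  [load 4/14]
  2 → bin 1  [load 6/14]
  8 → bin 1  [load 14/14]
  8 → bin 2 (new)  [load 8/14]
  2 → bin 2  [load 10/14]
  11 → bin 3 (new)  [load 11/14]
  1 → bin 3  [load 12/14]
3 bins opened.

3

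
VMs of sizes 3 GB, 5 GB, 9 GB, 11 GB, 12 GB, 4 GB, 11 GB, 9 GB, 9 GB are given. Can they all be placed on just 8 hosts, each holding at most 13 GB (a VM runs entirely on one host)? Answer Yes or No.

A valid assignment using 7 hosts:
  host 1: 12 = 12
  host 2: 11 = 11
  host 3: 11 = 11
  host 4: 9 + 4 = 13
  host 5: 9 + 3 = 12
  host 6: 9 = 9
  host 7: 5 = 5
That uses only 7 ≤ 8, so 8 hosts are enough.

Yes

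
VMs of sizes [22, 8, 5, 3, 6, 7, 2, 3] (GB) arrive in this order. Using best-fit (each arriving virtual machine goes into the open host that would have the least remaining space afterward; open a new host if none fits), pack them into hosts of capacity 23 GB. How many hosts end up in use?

  22 → host 1 (new)  [load 22/23]
  8 → host 2 (new)  [load 8/23]
  5 → host 2  [load 13/23]
  3 → host 2  [load 16/23]
  6 → host 2  [load 22/23]
  7 → host 3 (new)  [load 7/23]
  2 → host 3  [load 9/23]
  3 → host 3  [load 12/23]
3 hosts opened.

3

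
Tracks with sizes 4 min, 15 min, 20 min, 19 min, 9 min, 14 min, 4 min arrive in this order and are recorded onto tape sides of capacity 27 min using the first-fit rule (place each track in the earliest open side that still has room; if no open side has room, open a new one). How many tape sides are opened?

  4 → side 1 (new)  [load 4/27]
  15 → side 1  [load 19/27]
  20 → side 2 (new)  [load 20/27]
  19 → side 3 (new)  [load 19/27]
  9 → side 4 (new)  [load 9/27]
  14 → side 4  [load 23/27]
  4 → side 1  [load 23/27]
4 tape sides opened.

4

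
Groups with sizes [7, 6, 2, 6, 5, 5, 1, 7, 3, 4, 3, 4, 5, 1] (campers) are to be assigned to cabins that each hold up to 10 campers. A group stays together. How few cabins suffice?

Total = 7 + 7 + 6 + 6 + 5 + 5 + 5 + 4 + 4 + 3 + 3 + 2 + 1 + 1 = 59 campers.
Lower bound: ⌈59/10⌉ = 6 cabins.
A packing using 6 cabins:
  cabin 1: 7 + 3 = 10
  cabin 2: 7 + 3 = 10
  cabin 3: 6 + 4 = 10
  cabin 4: 6 + 4 = 10
  cabin 5: 5 + 5 = 10
  cabin 6: 5 + 2 + 1 + 1 = 9
This matches the lower bound, so 6 is optimal.

6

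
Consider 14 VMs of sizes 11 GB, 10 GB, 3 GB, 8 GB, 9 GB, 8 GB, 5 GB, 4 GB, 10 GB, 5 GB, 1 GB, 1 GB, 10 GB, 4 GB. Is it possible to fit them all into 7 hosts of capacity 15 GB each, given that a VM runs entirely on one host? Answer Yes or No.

Yes

A valid assignment using 7 hosts:
  host 1: 11 + 4 = 15
  host 2: 10 + 5 = 15
  host 3: 10 + 5 = 15
  host 4: 10 + 4 + 1 = 15
  host 5: 9 + 3 + 1 = 13
  host 6: 8 = 8
  host 7: 8 = 8
Every load is within 15 GB, so 7 hosts suffice.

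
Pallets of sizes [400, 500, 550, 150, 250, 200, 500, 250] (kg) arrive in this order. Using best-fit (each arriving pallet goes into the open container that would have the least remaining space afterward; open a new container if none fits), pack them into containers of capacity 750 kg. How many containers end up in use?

4

  400 → container 1 (new)  [load 400/750]
  500 → container 2 (new)  [load 500/750]
  550 → container 3 (new)  [load 550/750]
  150 → container 3  [load 700/750]
  250 → container 2  [load 750/750]
  200 → container 1  [load 600/750]
  500 → container 4 (new)  [load 500/750]
  250 → container 4  [load 750/750]
4 containers opened.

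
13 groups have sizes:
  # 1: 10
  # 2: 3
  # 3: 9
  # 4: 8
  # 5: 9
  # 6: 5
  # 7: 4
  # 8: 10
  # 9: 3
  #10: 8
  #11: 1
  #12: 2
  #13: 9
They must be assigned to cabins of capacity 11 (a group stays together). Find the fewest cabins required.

Total = 10 + 10 + 9 + 9 + 9 + 8 + 8 + 5 + 4 + 3 + 3 + 2 + 1 = 81.
Lower bound: ⌈81/11⌉ = 8 cabins.
A packing using 8 cabins:
  cabin 1: 10 + 1 = 11
  cabin 2: 10 = 10
  cabin 3: 9 + 2 = 11
  cabin 4: 9 = 9
  cabin 5: 9 = 9
  cabin 6: 8 + 3 = 11
  cabin 7: 8 + 3 = 11
  cabin 8: 5 + 4 = 9
This matches the lower bound, so 8 is optimal.

8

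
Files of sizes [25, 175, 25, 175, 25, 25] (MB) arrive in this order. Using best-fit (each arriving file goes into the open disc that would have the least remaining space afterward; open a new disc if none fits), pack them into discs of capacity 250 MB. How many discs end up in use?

2

  25 → disc 1 (new)  [load 25/250]
  175 → disc 1  [load 200/250]
  25 → disc 1  [load 225/250]
  175 → disc 2 (new)  [load 175/250]
  25 → disc 1  [load 250/250]
  25 → disc 2  [load 200/250]
2 discs opened.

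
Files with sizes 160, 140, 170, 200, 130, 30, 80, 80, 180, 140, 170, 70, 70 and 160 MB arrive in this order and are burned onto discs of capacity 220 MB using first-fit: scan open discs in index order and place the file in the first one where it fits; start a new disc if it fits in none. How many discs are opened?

10

  160 → disc 1 (new)  [load 160/220]
  140 → disc 2 (new)  [load 140/220]
  170 → disc 3 (new)  [load 170/220]
  200 → disc 4 (new)  [load 200/220]
  130 → disc 5 (new)  [load 130/220]
  30 → disc 1  [load 190/220]
  80 → disc 2  [load 220/220]
  80 → disc 5  [load 210/220]
  180 → disc 6 (new)  [load 180/220]
  140 → disc 7 (new)  [load 140/220]
  170 → disc 8 (new)  [load 170/220]
  70 → disc 7  [load 210/220]
  70 → disc 9 (new)  [load 70/220]
  160 → disc 10 (new)  [load 160/220]
10 discs opened.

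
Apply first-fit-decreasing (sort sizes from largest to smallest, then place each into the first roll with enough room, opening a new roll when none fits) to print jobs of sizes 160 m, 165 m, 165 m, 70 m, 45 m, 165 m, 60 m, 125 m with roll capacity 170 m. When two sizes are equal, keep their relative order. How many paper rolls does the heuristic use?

Sorted descending: 165, 165, 165, 160, 125, 70, 60, 45.
  165 → roll 1 (new)  [load 165/170]
  165 → roll 2 (new)  [load 165/170]
  165 → roll 3 (new)  [load 165/170]
  160 → roll 4 (new)  [load 160/170]
  125 → roll 5 (new)  [load 125/170]
  70 → roll 6 (new)  [load 70/170]
  60 → roll 6  [load 130/170]
  45 → roll 5  [load 170/170]
6 paper rolls opened.

6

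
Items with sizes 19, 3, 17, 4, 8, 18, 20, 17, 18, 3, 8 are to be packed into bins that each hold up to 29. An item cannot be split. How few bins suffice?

6

Total = 20 + 19 + 18 + 18 + 17 + 17 + 8 + 8 + 4 + 3 + 3 = 135.
Lower bound: ⌈135/29⌉ = 5 bins.
Also, 6 items each exceed 29/2, and no two of those can share a bin, so at least 6 bins are needed.
A packing using 6 bins:
  bin 1: 20 + 8 = 28
  bin 2: 19 + 8 = 27
  bin 3: 18 + 4 + 3 + 3 = 28
  bin 4: 18 = 18
  bin 5: 17 = 17
  bin 6: 17 = 17
This matches the lower bound, so 6 is optimal.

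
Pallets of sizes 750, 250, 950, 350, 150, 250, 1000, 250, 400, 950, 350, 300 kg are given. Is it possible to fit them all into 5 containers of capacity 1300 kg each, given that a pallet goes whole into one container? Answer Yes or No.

Yes

A valid assignment using 5 containers:
  container 1: 1000 + 300 = 1300
  container 2: 950 + 350 = 1300
  container 3: 950 + 350 = 1300
  container 4: 750 + 400 + 150 = 1300
  container 5: 250 + 250 + 250 = 750
Every load is within 1300 kg, so 5 containers suffice.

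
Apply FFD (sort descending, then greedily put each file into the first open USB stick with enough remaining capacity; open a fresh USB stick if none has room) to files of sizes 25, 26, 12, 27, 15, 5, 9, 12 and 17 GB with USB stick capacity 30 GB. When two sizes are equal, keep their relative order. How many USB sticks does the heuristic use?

6

Sorted descending: 27, 26, 25, 17, 15, 12, 12, 9, 5.
  27 → USB stick 1 (new)  [load 27/30]
  26 → USB stick 2 (new)  [load 26/30]
  25 → USB stick 3 (new)  [load 25/30]
  17 → USB stick 4 (new)  [load 17/30]
  15 → USB stick 5 (new)  [load 15/30]
  12 → USB stick 4  [load 29/30]
  12 → USB stick 5  [load 27/30]
  9 → USB stick 6 (new)  [load 9/30]
  5 → USB stick 3  [load 30/30]
6 USB sticks opened.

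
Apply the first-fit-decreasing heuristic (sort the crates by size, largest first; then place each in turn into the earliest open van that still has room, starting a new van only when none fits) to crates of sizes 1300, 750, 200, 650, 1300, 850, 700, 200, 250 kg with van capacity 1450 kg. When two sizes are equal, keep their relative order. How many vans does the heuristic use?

5

Sorted descending: 1300, 1300, 850, 750, 700, 650, 250, 200, 200.
  1300 → van 1 (new)  [load 1300/1450]
  1300 → van 2 (new)  [load 1300/1450]
  850 → van 3 (new)  [load 850/1450]
  750 → van 4 (new)  [load 750/1450]
  700 → van 4  [load 1450/1450]
  650 → van 5 (new)  [load 650/1450]
  250 → van 3  [load 1100/1450]
  200 → van 3  [load 1300/1450]
  200 → van 5  [load 850/1450]
5 vans opened.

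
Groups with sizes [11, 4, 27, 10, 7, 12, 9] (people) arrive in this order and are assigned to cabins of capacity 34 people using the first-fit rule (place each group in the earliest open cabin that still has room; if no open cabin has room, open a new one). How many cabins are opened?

3

  11 → cabin 1 (new)  [load 11/34]
  4 → cabin 1  [load 15/34]
  27 → cabin 2 (new)  [load 27/34]
  10 → cabin 1  [load 25/34]
  7 → cabin 1  [load 32/34]
  12 → cabin 3 (new)  [load 12/34]
  9 → cabin 3  [load 21/34]
3 cabins opened.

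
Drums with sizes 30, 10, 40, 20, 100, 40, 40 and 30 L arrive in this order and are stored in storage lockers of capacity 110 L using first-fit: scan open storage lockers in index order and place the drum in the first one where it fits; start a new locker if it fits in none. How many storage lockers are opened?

  30 → locker 1 (new)  [load 30/110]
  10 → locker 1  [load 40/110]
  40 → locker 1  [load 80/110]
  20 → locker 1  [load 100/110]
  100 → locker 2 (new)  [load 100/110]
  40 → locker 3 (new)  [load 40/110]
  40 → locker 3  [load 80/110]
  30 → locker 3  [load 110/110]
3 storage lockers opened.

3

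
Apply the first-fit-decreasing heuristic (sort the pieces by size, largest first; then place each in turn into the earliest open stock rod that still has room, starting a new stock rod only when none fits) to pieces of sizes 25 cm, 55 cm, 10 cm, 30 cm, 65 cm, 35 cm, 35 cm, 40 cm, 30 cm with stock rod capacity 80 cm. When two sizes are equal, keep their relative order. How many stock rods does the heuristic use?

5

Sorted descending: 65, 55, 40, 35, 35, 30, 30, 25, 10.
  65 → stock rod 1 (new)  [load 65/80]
  55 → stock rod 2 (new)  [load 55/80]
  40 → stock rod 3 (new)  [load 40/80]
  35 → stock rod 3  [load 75/80]
  35 → stock rod 4 (new)  [load 35/80]
  30 → stock rod 4  [load 65/80]
  30 → stock rod 5 (new)  [load 30/80]
  25 → stock rod 2  [load 80/80]
  10 → stock rod 1  [load 75/80]
5 stock rods opened.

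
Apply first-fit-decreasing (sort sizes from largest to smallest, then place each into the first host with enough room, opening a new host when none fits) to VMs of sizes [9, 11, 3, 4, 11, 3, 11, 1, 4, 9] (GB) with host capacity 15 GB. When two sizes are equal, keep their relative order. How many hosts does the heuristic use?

5

Sorted descending: 11, 11, 11, 9, 9, 4, 4, 3, 3, 1.
  11 → host 1 (new)  [load 11/15]
  11 → host 2 (new)  [load 11/15]
  11 → host 3 (new)  [load 11/15]
  9 → host 4 (new)  [load 9/15]
  9 → host 5 (new)  [load 9/15]
  4 → host 1  [load 15/15]
  4 → host 2  [load 15/15]
  3 → host 3  [load 14/15]
  3 → host 4  [load 12/15]
  1 → host 3  [load 15/15]
5 hosts opened.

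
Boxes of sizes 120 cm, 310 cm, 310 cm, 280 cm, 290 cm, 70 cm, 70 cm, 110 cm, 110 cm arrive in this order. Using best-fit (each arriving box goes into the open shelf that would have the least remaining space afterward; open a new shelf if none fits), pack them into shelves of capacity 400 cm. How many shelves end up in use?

  120 → shelf 1 (new)  [load 120/400]
  310 → shelf 2 (new)  [load 310/400]
  310 → shelf 3 (new)  [load 310/400]
  280 → shelf 1  [load 400/400]
  290 → shelf 4 (new)  [load 290/400]
  70 → shelf 2  [load 380/400]
  70 → shelf 3  [load 380/400]
  110 → shelf 4  [load 400/400]
  110 → shelf 5 (new)  [load 110/400]
5 shelves opened.

5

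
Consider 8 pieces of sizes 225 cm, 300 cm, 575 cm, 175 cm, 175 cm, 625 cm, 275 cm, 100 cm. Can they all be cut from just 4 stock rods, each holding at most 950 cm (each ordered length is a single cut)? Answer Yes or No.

Yes

A valid assignment using 3 stock rods:
  stock rod 1: 625 + 300 = 925
  stock rod 2: 575 + 275 + 100 = 950
  stock rod 3: 225 + 175 + 175 = 575
That uses only 3 ≤ 4, so 4 stock rods are enough.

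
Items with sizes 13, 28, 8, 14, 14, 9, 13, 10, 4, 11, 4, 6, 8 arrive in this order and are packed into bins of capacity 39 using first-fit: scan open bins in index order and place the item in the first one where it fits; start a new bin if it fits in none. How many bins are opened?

4

  13 → bin 1 (new)  [load 13/39]
  28 → bin 2 (new)  [load 28/39]
  8 → bin 1  [load 21/39]
  14 → bin 1  [load 35/39]
  14 → bin 3 (new)  [load 14/39]
  9 → bin 2  [load 37/39]
  13 → bin 3  [load 27/39]
  10 → bin 3  [load 37/39]
  4 → bin 1  [load 39/39]
  11 → bin 4 (new)  [load 11/39]
  4 → bin 4  [load 15/39]
  6 → bin 4  [load 21/39]
  8 → bin 4  [load 29/39]
4 bins opened.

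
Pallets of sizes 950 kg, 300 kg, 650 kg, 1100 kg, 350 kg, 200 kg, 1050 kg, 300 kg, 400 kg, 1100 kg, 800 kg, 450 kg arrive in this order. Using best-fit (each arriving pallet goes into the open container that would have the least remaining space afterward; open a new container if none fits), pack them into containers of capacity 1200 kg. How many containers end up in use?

8

  950 → container 1 (new)  [load 950/1200]
  300 → container 2 (new)  [load 300/1200]
  650 → container 2  [load 950/1200]
  1100 → container 3 (new)  [load 1100/1200]
  350 → container 4 (new)  [load 350/1200]
  200 → container 1  [load 1150/1200]
  1050 → container 5 (new)  [load 1050/1200]
  300 → container 4  [load 650/1200]
  400 → container 4  [load 1050/1200]
  1100 → container 6 (new)  [load 1100/1200]
  800 → container 7 (new)  [load 800/1200]
  450 → container 8 (new)  [load 450/1200]
8 containers opened.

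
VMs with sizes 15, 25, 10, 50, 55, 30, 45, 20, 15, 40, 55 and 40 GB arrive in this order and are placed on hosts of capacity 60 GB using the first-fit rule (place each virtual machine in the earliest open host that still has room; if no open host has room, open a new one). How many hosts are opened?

8

  15 → host 1 (new)  [load 15/60]
  25 → host 1  [load 40/60]
  10 → host 1  [load 50/60]
  50 → host 2 (new)  [load 50/60]
  55 → host 3 (new)  [load 55/60]
  30 → host 4 (new)  [load 30/60]
  45 → host 5 (new)  [load 45/60]
  20 → host 4  [load 50/60]
  15 → host 5  [load 60/60]
  40 → host 6 (new)  [load 40/60]
  55 → host 7 (new)  [load 55/60]
  40 → host 8 (new)  [load 40/60]
8 hosts opened.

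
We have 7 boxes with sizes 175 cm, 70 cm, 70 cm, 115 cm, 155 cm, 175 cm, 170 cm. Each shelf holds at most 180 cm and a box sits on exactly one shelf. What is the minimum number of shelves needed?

Total = 175 + 175 + 170 + 155 + 115 + 70 + 70 = 930 cm.
Lower bound: ⌈930/180⌉ = 6 shelves.
A packing using 6 shelves:
  shelf 1: 175 = 175
  shelf 2: 175 = 175
  shelf 3: 170 = 170
  shelf 4: 155 = 155
  shelf 5: 115 = 115
  shelf 6: 70 + 70 = 140
This matches the lower bound, so 6 is optimal.

6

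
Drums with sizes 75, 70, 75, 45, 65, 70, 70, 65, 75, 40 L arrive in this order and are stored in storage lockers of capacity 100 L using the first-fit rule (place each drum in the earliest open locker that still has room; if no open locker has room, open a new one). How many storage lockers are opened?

  75 → locker 1 (new)  [load 75/100]
  70 → locker 2 (new)  [load 70/100]
  75 → locker 3 (new)  [load 75/100]
  45 → locker 4 (new)  [load 45/100]
  65 → locker 5 (new)  [load 65/100]
  70 → locker 6 (new)  [load 70/100]
  70 → locker 7 (new)  [load 70/100]
  65 → locker 8 (new)  [load 65/100]
  75 → locker 9 (new)  [load 75/100]
  40 → locker 4  [load 85/100]
9 storage lockers opened.

9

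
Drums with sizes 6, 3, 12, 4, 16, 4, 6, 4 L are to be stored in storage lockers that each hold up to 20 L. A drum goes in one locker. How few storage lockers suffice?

Total = 16 + 12 + 6 + 6 + 4 + 4 + 4 + 3 = 55 L.
Lower bound: ⌈55/20⌉ = 3 storage lockers.
A packing using 3 storage lockers:
  locker 1: 16 + 4 = 20
  locker 2: 12 + 6 = 18
  locker 3: 6 + 4 + 4 + 3 = 17
This matches the lower bound, so 3 is optimal.

3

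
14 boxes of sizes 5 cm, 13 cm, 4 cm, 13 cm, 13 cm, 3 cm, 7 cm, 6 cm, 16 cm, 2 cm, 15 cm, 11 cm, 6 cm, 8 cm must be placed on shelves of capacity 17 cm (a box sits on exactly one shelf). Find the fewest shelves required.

8

Total = 16 + 15 + 13 + 13 + 13 + 11 + 8 + 7 + 6 + 6 + 5 + 4 + 3 + 2 = 122 cm.
Lower bound: ⌈122/17⌉ = 8 shelves.
A packing using 8 shelves:
  shelf 1: 16 = 16
  shelf 2: 15 + 2 = 17
  shelf 3: 13 + 4 = 17
  shelf 4: 13 + 3 = 16
  shelf 5: 13 = 13
  shelf 6: 11 + 6 = 17
  shelf 7: 8 + 7 = 15
  shelf 8: 6 + 5 = 11
This matches the lower bound, so 8 is optimal.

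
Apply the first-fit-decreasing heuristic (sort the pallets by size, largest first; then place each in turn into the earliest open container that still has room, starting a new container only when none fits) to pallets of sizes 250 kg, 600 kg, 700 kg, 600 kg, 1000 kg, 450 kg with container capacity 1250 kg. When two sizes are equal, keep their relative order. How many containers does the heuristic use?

Sorted descending: 1000, 700, 600, 600, 450, 250.
  1000 → container 1 (new)  [load 1000/1250]
  700 → container 2 (new)  [load 700/1250]
  600 → container 3 (new)  [load 600/1250]
  600 → container 3  [load 1200/1250]
  450 → container 2  [load 1150/1250]
  250 → container 1  [load 1250/1250]
3 containers opened.

3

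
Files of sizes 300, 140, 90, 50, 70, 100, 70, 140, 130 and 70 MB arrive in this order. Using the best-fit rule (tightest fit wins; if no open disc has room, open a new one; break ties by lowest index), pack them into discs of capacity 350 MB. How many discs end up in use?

  300 → disc 1 (new)  [load 300/350]
  140 → disc 2 (new)  [load 140/350]
  90 → disc 2  [load 230/350]
  50 → disc 1  [load 350/350]
  70 → disc 2  [load 300/350]
  100 → disc 3 (new)  [load 100/350]
  70 → disc 3  [load 170/350]
  140 → disc 3  [load 310/350]
  130 → disc 4 (new)  [load 130/350]
  70 → disc 4  [load 200/350]
4 discs opened.

4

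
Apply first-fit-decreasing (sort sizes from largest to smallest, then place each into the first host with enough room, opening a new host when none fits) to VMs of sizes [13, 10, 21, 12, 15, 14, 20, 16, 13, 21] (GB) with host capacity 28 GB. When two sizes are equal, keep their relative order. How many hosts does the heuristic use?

7

Sorted descending: 21, 21, 20, 16, 15, 14, 13, 13, 12, 10.
  21 → host 1 (new)  [load 21/28]
  21 → host 2 (new)  [load 21/28]
  20 → host 3 (new)  [load 20/28]
  16 → host 4 (new)  [load 16/28]
  15 → host 5 (new)  [load 15/28]
  14 → host 6 (new)  [load 14/28]
  13 → host 5  [load 28/28]
  13 → host 6  [load 27/28]
  12 → host 4  [load 28/28]
  10 → host 7 (new)  [load 10/28]
7 hosts opened.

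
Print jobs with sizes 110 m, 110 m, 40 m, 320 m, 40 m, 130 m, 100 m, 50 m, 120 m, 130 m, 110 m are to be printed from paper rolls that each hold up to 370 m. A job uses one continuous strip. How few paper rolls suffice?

Total = 320 + 130 + 130 + 120 + 110 + 110 + 110 + 100 + 50 + 40 + 40 = 1260 m.
Lower bound: ⌈1260/370⌉ = 4 paper rolls.
A packing using 4 paper rolls:
  roll 1: 320 + 50 = 370
  roll 2: 130 + 130 + 110 = 370
  roll 3: 120 + 110 + 110 = 340
  roll 4: 100 + 40 + 40 = 180
This matches the lower bound, so 4 is optimal.

4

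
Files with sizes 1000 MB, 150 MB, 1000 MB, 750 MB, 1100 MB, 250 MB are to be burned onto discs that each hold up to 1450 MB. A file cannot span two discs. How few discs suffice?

Total = 1100 + 1000 + 1000 + 750 + 250 + 150 = 4250 MB.
Lower bound: ⌈4250/1450⌉ = 3 discs.
Also, 4 files each exceed 725 MB, and no two of those can share a disc, so at least 4 discs are needed.
A packing using 4 discs:
  disc 1: 1100 + 250 = 1350
  disc 2: 1000 + 150 = 1150
  disc 3: 1000 = 1000
  disc 4: 750 = 750
This matches the lower bound, so 4 is optimal.

4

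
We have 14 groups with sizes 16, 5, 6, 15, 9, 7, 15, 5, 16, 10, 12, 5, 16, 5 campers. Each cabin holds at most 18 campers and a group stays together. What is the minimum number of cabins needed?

Total = 16 + 16 + 16 + 15 + 15 + 12 + 10 + 9 + 7 + 6 + 5 + 5 + 5 + 5 = 142 campers.
Lower bound: ⌈142/18⌉ = 8 cabins.
A packing using 9 cabins:
  cabin 1: 16 = 16
  cabin 2: 16 = 16
  cabin 3: 16 = 16
  cabin 4: 15 = 15
  cabin 5: 15 = 15
  cabin 6: 12 + 6 = 18
  cabin 7: 10 + 7 = 17
  cabin 8: 9 + 5 = 14
  cabin 9: 5 + 5 + 5 = 15
No arrangement into 8 cabins stays within capacity, so 9 is optimal.

9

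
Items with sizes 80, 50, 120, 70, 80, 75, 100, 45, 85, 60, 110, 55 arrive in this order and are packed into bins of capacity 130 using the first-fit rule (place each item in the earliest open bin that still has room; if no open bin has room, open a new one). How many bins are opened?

9

  80 → bin 1 (new)  [load 80/130]
  50 → bin 1  [load 130/130]
  120 → bin 2 (new)  [load 120/130]
  70 → bin 3 (new)  [load 70/130]
  80 → bin 4 (new)  [load 80/130]
  75 → bin 5 (new)  [load 75/130]
  100 → bin 6 (new)  [load 100/130]
  45 → bin 3  [load 115/130]
  85 → bin 7 (new)  [load 85/130]
  60 → bin 8 (new)  [load 60/130]
  110 → bin 9 (new)  [load 110/130]
  55 → bin 5  [load 130/130]
9 bins opened.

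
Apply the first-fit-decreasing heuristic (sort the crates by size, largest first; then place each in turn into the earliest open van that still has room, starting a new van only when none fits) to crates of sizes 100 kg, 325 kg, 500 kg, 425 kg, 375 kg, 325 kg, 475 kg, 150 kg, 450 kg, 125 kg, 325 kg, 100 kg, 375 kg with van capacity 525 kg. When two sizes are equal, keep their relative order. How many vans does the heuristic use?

Sorted descending: 500, 475, 450, 425, 375, 375, 325, 325, 325, 150, 125, 100, 100.
  500 → van 1 (new)  [load 500/525]
  475 → van 2 (new)  [load 475/525]
  450 → van 3 (new)  [load 450/525]
  425 → van 4 (new)  [load 425/525]
  375 → van 5 (new)  [load 375/525]
  375 → van 6 (new)  [load 375/525]
  325 → van 7 (new)  [load 325/525]
  325 → van 8 (new)  [load 325/525]
  325 → van 9 (new)  [load 325/525]
  150 → van 5  [load 525/525]
  125 → van 6  [load 500/525]
  100 → van 4  [load 525/525]
  100 → van 7  [load 425/525]
9 vans opened.

9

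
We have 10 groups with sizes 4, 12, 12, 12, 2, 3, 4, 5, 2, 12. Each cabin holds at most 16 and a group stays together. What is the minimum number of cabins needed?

Total = 12 + 12 + 12 + 12 + 5 + 4 + 4 + 3 + 2 + 2 = 68.
Lower bound: ⌈68/16⌉ = 5 cabins.
A packing using 5 cabins:
  cabin 1: 12 + 4 = 16
  cabin 2: 12 + 4 = 16
  cabin 3: 12 + 3 = 15
  cabin 4: 12 + 2 + 2 = 16
  cabin 5: 5 = 5
This matches the lower bound, so 5 is optimal.

5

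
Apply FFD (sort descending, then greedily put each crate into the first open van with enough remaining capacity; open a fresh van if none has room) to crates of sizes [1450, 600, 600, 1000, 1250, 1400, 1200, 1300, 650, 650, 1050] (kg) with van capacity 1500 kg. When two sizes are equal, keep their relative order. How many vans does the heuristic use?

Sorted descending: 1450, 1400, 1300, 1250, 1200, 1050, 1000, 650, 650, 600, 600.
  1450 → van 1 (new)  [load 1450/1500]
  1400 → van 2 (new)  [load 1400/1500]
  1300 → van 3 (new)  [load 1300/1500]
  1250 → van 4 (new)  [load 1250/1500]
  1200 → van 5 (new)  [load 1200/1500]
  1050 → van 6 (new)  [load 1050/1500]
  1000 → van 7 (new)  [load 1000/1500]
  650 → van 8 (new)  [load 650/1500]
  650 → van 8  [load 1300/1500]
  600 → van 9 (new)  [load 600/1500]
  600 → van 9  [load 1200/1500]
9 vans opened.

9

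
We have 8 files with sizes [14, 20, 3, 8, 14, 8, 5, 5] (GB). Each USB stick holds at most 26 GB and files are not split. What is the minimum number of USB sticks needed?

4

Total = 20 + 14 + 14 + 8 + 8 + 5 + 5 + 3 = 77 GB.
Lower bound: ⌈77/26⌉ = 3 USB sticks.
A packing using 4 USB sticks:
  USB stick 1: 20 + 5 = 25
  USB stick 2: 14 + 8 + 3 = 25
  USB stick 3: 14 + 8 = 22
  USB stick 4: 5 = 5
No arrangement into 3 USB sticks stays within capacity, so 4 is optimal.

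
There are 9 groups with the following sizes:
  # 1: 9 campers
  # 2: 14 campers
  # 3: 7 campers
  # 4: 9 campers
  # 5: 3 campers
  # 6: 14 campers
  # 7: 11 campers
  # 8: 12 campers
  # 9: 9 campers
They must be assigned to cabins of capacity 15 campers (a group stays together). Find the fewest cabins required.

Total = 14 + 14 + 12 + 11 + 9 + 9 + 9 + 7 + 3 = 88 campers.
Lower bound: ⌈88/15⌉ = 6 cabins.
Also, 7 groups each exceed 15/2 campers, and no two of those can share a cabin, so at least 7 cabins are needed.
A packing using 8 cabins:
  cabin 1: 14 = 14
  cabin 2: 14 = 14
  cabin 3: 12 + 3 = 15
  cabin 4: 11 = 11
  cabin 5: 9 = 9
  cabin 6: 9 = 9
  cabin 7: 9 = 9
  cabin 8: 7 = 7
No arrangement into 7 cabins stays within capacity, so 8 is optimal.

8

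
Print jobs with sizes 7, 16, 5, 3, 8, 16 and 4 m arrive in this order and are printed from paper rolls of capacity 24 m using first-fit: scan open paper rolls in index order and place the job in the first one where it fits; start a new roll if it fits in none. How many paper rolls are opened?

3

  7 → roll 1 (new)  [load 7/24]
  16 → roll 1  [load 23/24]
  5 → roll 2 (new)  [load 5/24]
  3 → roll 2  [load 8/24]
  8 → roll 2  [load 16/24]
  16 → roll 3 (new)  [load 16/24]
  4 → roll 2  [load 20/24]
3 paper rolls opened.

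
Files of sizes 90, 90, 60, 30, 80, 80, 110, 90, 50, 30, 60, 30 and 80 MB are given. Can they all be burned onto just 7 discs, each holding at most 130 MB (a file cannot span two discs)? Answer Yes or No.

No

Total = 880 MB; ⌈880/130⌉ = 7.
The bound of 7 does not rule out 7, but exhaustive search shows no assignment into 7 discs of capacity 130 MB exists — the minimum is 8.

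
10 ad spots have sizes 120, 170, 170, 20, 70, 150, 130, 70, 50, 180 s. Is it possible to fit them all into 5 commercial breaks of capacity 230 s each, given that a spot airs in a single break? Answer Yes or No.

Total = 1130 s; ⌈1130/230⌉ = 5.
6 ad spots each exceed half the capacity and cannot share a break, forcing at least 6 commercial breaks.
At least 6 commercial breaks are required, but only 5 are allowed.

No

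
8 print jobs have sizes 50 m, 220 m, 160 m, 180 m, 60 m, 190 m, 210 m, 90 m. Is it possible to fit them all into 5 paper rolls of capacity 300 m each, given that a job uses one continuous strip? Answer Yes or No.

A valid assignment using 5 paper rolls:
  roll 1: 220 + 60 = 280
  roll 2: 210 + 90 = 300
  roll 3: 190 + 50 = 240
  roll 4: 180 = 180
  roll 5: 160 = 160
Every load is within 300 m, so 5 paper rolls suffice.

Yes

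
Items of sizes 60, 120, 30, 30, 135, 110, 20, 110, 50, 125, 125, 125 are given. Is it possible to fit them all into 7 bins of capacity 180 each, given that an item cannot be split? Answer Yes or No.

Yes

A valid assignment using 7 bins:
  bin 1: 135 + 30 = 165
  bin 2: 125 + 50 = 175
  bin 3: 125 + 30 + 20 = 175
  bin 4: 125 = 125
  bin 5: 120 + 60 = 180
  bin 6: 110 = 110
  bin 7: 110 = 110
Every load is within 180, so 7 bins suffice.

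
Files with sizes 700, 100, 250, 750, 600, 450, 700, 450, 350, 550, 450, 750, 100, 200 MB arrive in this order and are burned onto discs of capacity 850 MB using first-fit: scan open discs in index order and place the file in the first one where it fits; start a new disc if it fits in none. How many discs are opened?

  700 → disc 1 (new)  [load 700/850]
  100 → disc 1  [load 800/850]
  250 → disc 2 (new)  [load 250/850]
  750 → disc 3 (new)  [load 750/850]
  600 → disc 2  [load 850/850]
  450 → disc 4 (new)  [load 450/850]
  700 → disc 5 (new)  [load 700/850]
  450 → disc 6 (new)  [load 450/850]
  350 → disc 4  [load 800/850]
  550 → disc 7 (new)  [load 550/850]
  450 → disc 8 (new)  [load 450/850]
  750 → disc 9 (new)  [load 750/850]
  100 → disc 3  [load 850/850]
  200 → disc 6  [load 650/850]
9 discs opened.

9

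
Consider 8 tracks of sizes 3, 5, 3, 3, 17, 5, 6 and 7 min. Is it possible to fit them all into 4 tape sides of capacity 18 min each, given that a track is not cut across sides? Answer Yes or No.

A valid assignment using 3 tape sides:
  side 1: 17 = 17
  side 2: 7 + 6 + 5 = 18
  side 3: 5 + 3 + 3 + 3 = 14
That uses only 3 ≤ 4, so 4 tape sides are enough.

Yes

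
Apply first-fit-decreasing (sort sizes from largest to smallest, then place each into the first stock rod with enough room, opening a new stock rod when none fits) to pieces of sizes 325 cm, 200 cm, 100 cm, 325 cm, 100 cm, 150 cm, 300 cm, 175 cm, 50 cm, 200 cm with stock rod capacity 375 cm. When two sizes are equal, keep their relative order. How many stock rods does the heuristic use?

6

Sorted descending: 325, 325, 300, 200, 200, 175, 150, 100, 100, 50.
  325 → stock rod 1 (new)  [load 325/375]
  325 → stock rod 2 (new)  [load 325/375]
  300 → stock rod 3 (new)  [load 300/375]
  200 → stock rod 4 (new)  [load 200/375]
  200 → stock rod 5 (new)  [load 200/375]
  175 → stock rod 4  [load 375/375]
  150 → stock rod 5  [load 350/375]
  100 → stock rod 6 (new)  [load 100/375]
  100 → stock rod 6  [load 200/375]
  50 → stock rod 1  [load 375/375]
6 stock rods opened.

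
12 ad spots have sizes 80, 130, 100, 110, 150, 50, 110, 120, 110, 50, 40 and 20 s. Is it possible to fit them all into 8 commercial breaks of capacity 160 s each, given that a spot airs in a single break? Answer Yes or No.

Yes

A valid assignment using 8 commercial breaks:
  break 1: 150 = 150
  break 2: 130 + 20 = 150
  break 3: 120 + 40 = 160
  break 4: 110 + 50 = 160
  break 5: 110 + 50 = 160
  break 6: 110 = 110
  break 7: 100 = 100
  break 8: 80 = 80
Every load is within 160 s, so 8 commercial breaks suffice.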